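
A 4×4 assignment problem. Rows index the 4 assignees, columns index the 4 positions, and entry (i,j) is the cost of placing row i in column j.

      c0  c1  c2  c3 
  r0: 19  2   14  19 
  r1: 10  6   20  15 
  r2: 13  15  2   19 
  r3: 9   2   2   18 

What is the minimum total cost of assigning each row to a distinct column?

Minimum assignment cost: 28

optimal assignment: row0→col1 (cost 2), row1→col3 (cost 15), row2→col2 (cost 2), row3→col0 (cost 9)
total = 2 + 15 + 2 + 9 = 28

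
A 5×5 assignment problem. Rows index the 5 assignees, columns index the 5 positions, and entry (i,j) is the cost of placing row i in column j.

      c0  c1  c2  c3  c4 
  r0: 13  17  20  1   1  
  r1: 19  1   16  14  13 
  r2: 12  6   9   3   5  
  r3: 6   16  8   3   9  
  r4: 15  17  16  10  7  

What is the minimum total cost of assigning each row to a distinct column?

optimal assignment: row0→col3 (cost 1), row1→col1 (cost 1), row2→col2 (cost 9), row3→col0 (cost 6), row4→col4 (cost 7)
total = 1 + 1 + 9 + 6 + 7 = 24

Minimum assignment cost: 24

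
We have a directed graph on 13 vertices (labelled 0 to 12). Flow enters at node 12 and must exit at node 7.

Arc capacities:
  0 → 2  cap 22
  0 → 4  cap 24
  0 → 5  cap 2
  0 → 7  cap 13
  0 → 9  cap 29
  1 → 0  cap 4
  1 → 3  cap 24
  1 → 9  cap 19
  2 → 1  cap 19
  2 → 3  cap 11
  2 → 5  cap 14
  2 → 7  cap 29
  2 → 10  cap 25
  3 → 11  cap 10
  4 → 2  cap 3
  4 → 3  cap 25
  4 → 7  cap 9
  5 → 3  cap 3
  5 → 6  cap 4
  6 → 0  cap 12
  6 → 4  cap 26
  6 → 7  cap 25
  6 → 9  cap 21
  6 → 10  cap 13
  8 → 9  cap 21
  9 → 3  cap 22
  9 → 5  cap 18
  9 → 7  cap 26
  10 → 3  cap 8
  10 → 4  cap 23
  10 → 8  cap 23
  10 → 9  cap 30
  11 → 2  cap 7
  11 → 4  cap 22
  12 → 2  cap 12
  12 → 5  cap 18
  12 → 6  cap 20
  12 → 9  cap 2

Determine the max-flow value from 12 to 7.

augment #1: 12→2→7 bottleneck 12, total now 12
augment #2: 12→6→7 bottleneck 20, total now 32
augment #3: 12→9→7 bottleneck 2, total now 34
augment #4: 12→5→6→7 bottleneck 4, total now 38
augment #5: 12→5→3→11→2→7 bottleneck 3, total now 41

Maximum flow value: 41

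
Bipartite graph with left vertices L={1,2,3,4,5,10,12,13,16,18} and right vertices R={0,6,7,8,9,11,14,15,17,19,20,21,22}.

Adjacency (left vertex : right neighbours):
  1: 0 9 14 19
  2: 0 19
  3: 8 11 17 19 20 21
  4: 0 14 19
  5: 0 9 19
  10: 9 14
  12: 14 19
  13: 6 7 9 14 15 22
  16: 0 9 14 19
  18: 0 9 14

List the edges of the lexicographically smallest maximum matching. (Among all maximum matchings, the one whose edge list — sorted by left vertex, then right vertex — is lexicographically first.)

|M| = 6 (so the lex-smallest maximum matching has 6 edges)
process left vertices in ascending order; for each, take the smallest-labelled available neighbour that still permits 6 edges overall, or leave it unmatched if none does
lex-smallest matching: {1-0, 2-19, 3-8, 4-14, 5-9, 13-6}

Lex-smallest maximum matching: {(1,0), (2,19), (3,8), (4,14), (5,9), (13,6)}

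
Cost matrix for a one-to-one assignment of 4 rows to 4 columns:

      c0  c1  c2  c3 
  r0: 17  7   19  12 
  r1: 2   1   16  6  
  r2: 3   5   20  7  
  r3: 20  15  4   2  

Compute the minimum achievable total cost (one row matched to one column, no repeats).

one of 3 optimal assignments: row0→col1 (cost 7), row1→col0 (cost 2), row2→col3 (cost 7), row3→col2 (cost 4)
total = 7 + 2 + 7 + 4 = 20

Minimum assignment cost: 20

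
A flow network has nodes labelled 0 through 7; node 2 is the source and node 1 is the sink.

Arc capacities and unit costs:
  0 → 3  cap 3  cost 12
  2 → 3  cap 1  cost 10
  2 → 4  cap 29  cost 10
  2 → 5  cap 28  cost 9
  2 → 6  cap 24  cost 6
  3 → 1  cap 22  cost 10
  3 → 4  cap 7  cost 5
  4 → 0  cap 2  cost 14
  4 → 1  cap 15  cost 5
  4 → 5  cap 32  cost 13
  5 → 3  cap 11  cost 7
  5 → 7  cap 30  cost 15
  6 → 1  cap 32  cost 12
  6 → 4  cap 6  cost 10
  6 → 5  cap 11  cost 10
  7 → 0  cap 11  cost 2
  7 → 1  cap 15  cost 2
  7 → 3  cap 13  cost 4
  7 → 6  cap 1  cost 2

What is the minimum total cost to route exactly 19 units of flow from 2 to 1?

Minimum cost for 19 units: 297

shortest-cost path #1: 2→4→1 push 15 @ unit cost 15 (adds 225)
shortest-cost path #2: 2→6→1 push 4 @ unit cost 18 (adds 72)
total cost = 297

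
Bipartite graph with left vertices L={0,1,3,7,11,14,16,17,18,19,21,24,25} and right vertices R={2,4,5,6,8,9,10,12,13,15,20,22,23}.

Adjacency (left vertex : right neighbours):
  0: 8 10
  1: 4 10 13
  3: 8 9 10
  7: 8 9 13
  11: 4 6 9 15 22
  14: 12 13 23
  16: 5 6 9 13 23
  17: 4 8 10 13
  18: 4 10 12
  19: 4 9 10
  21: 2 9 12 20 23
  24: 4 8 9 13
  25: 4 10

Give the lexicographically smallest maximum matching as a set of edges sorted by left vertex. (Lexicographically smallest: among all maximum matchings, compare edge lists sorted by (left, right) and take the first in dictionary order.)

Lex-smallest maximum matching: {(0,8), (1,4), (3,9), (7,13), (11,6), (14,23), (16,5), (17,10), (18,12), (21,2)}

|M| = 10 (so the lex-smallest maximum matching has 10 edges)
process left vertices in ascending order; for each, take the smallest-labelled available neighbour that still permits 10 edges overall, or leave it unmatched if none does
lex-smallest matching: {0-8, 1-4, 3-9, 7-13, 11-6, 14-23, 16-5, 17-10, 18-12, 21-2}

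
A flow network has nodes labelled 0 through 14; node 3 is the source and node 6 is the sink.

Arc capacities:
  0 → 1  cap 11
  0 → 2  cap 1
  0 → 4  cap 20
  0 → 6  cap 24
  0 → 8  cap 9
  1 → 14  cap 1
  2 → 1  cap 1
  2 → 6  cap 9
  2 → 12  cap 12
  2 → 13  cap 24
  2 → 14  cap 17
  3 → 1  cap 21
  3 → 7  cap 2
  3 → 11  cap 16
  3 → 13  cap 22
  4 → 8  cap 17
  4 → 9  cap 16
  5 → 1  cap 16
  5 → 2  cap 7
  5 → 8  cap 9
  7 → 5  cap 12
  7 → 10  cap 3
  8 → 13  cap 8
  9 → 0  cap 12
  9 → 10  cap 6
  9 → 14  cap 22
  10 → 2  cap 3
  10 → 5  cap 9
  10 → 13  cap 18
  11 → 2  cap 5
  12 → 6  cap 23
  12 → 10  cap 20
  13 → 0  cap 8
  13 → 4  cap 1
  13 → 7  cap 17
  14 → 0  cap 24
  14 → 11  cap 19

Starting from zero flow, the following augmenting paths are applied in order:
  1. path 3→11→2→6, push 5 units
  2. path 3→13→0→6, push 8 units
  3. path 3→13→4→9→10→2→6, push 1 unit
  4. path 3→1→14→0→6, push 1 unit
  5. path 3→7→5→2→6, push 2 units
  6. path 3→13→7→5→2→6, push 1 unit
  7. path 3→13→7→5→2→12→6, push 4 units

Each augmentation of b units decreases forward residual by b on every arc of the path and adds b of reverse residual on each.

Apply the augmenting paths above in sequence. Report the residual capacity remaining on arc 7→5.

Residual capacity of (7,5): 5

after path 1 (3→11→2→6, push 5): res(7,5)=12
after path 2 (3→13→0→6, push 8): res(7,5)=12
after path 3 (3→13→4→9→10→2→6, push 1): res(7,5)=12
after path 4 (3→1→14→0→6, push 1): res(7,5)=12
after path 5 (3→7→5→2→6, push 2): res(7,5)=10
after path 6 (3→13→7→5→2→6, push 1): res(7,5)=9
after path 7 (3→13→7→5→2→12→6, push 4): res(7,5)=5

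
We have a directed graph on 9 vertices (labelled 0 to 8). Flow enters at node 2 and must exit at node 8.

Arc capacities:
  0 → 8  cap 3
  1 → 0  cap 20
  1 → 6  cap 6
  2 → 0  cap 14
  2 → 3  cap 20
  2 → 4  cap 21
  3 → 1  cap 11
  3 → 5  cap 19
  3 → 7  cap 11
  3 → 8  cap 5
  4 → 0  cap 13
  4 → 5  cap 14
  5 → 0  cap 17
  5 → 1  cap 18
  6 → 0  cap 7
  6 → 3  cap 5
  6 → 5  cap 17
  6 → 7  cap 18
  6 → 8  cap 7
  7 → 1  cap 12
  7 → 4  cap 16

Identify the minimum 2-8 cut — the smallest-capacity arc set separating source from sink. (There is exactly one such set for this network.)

augment #1: 2→0→8 push 3
augment #2: 2→3→8 push 5
augment #3: 2→3→1→6→8 push 6
max flow = 14; residual-reachable set from 2 gives S-side
cut edges (S→T): {(0,8), (1,6), (3,8)} total cap 14

Min-cut arcs: {(0,8), (1,6), (3,8)} (total capacity 14)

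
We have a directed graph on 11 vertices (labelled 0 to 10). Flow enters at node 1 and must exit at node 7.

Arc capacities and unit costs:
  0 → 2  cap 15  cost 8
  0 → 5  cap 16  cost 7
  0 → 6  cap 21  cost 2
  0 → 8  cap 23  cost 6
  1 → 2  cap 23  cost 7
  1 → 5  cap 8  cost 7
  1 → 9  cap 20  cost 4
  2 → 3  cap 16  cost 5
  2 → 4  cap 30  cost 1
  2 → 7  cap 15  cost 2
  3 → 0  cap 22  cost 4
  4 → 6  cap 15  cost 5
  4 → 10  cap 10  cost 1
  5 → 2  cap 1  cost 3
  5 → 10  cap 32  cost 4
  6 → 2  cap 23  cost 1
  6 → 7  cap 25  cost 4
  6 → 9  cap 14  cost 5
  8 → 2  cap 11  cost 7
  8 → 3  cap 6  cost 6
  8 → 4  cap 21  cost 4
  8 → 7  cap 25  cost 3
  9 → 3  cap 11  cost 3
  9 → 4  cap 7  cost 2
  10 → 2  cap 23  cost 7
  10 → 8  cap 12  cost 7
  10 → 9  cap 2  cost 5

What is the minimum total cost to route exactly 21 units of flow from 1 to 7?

shortest-cost path #1: 1→2→7 push 15 @ unit cost 9 (adds 135)
shortest-cost path #2: 1→9→4→6→7 push 6 @ unit cost 15 (adds 90)
total cost = 225

Minimum cost for 21 units: 225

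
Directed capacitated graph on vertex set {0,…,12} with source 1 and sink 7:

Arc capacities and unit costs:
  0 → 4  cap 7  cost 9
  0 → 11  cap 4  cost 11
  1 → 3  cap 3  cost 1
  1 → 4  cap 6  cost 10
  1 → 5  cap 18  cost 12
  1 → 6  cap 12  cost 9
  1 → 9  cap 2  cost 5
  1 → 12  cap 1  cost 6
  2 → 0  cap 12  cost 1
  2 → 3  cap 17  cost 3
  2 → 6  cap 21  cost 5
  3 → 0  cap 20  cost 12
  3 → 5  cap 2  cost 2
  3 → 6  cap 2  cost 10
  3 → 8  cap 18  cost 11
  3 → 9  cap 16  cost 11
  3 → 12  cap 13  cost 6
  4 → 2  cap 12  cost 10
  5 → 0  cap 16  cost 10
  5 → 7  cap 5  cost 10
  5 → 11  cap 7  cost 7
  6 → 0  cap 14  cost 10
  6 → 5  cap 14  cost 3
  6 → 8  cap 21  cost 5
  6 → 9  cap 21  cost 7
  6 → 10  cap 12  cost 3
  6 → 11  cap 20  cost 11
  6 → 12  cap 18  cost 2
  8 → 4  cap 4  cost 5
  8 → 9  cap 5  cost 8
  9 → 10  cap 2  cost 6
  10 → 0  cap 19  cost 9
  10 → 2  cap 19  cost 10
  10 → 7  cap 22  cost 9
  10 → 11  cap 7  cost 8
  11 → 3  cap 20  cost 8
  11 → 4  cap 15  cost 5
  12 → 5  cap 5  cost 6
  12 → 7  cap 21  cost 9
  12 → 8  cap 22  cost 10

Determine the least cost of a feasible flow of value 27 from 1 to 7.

shortest-cost path #1: 1→3→5→7 push 2 @ unit cost 13 (adds 26)
shortest-cost path #2: 1→12→7 push 1 @ unit cost 15 (adds 15)
shortest-cost path #3: 1→3→12→7 push 1 @ unit cost 16 (adds 16)
shortest-cost path #4: 1→9→10→7 push 2 @ unit cost 20 (adds 40)
shortest-cost path #5: 1→6→12→7 push 12 @ unit cost 20 (adds 240)
shortest-cost path #6: 1→5→7 push 3 @ unit cost 22 (adds 66)
shortest-cost path #7: 1→5→3→12→7 push 2 @ unit cost 25 (adds 50)
shortest-cost path #8: 1→4→2→6→12→7 push 4 @ unit cost 36 (adds 144)
total cost = 597

Minimum cost for 27 units: 597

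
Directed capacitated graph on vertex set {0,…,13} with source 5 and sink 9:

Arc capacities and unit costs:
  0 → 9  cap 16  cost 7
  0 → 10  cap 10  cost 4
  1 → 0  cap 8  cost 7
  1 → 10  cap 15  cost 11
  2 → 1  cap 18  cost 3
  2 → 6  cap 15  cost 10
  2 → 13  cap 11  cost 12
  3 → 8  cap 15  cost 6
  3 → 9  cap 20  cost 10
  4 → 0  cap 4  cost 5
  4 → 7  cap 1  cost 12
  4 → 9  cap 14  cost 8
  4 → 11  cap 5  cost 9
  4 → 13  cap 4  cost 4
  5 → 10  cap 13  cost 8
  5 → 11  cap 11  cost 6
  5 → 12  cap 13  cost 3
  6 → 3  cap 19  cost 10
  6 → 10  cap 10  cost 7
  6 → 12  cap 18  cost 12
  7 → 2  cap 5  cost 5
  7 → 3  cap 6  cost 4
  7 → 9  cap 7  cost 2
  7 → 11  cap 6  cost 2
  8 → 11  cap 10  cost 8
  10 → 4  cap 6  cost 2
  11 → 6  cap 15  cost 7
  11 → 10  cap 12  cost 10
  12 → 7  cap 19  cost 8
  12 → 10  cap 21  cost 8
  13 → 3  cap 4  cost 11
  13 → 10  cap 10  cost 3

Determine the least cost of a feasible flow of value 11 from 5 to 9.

shortest-cost path #1: 5→12→7→9 push 7 @ unit cost 13 (adds 91)
shortest-cost path #2: 5→10→4→9 push 4 @ unit cost 18 (adds 72)
total cost = 163

Minimum cost for 11 units: 163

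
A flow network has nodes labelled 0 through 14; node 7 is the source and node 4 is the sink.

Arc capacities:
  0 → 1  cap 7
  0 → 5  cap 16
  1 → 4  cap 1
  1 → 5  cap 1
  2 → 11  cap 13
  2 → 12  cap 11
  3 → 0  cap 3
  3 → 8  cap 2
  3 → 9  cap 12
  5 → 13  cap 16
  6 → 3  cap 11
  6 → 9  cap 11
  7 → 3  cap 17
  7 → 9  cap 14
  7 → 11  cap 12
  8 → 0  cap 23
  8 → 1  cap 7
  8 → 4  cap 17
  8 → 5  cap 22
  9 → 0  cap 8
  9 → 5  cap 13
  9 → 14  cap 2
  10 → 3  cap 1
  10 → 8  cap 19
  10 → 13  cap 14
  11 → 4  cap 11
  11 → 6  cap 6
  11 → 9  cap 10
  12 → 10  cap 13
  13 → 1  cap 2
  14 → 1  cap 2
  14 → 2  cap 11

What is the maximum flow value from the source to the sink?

Maximum flow value: 16

augment #1: 7→11→4 bottleneck 11, total now 11
augment #2: 7→3→8→4 bottleneck 2, total now 13
augment #3: 7→3→0→1→4 bottleneck 1, total now 14
augment #4: 7→9→14→2→12→10→8→4 bottleneck 2, total now 16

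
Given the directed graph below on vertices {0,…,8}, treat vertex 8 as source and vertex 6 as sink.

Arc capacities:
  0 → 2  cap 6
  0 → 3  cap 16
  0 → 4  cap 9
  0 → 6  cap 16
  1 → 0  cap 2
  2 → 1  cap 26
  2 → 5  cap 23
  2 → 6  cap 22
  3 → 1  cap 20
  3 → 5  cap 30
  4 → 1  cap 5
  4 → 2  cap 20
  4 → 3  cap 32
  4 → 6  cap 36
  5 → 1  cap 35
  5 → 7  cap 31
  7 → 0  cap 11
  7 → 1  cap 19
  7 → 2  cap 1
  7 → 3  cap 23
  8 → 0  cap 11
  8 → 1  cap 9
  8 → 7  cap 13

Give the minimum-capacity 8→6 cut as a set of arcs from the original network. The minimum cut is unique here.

Min-cut arcs: {(1,0), (7,0), (7,2), (8,0)} (total capacity 25)

augment #1: 8→0→6 push 11
augment #2: 8→1→0→6 push 2
augment #3: 8→7→0→6 push 3
augment #4: 8→7→2→6 push 1
augment #5: 8→7→0→2→6 push 6
augment #6: 8→7→0→4→6 push 2
max flow = 25; residual-reachable set from 8 gives S-side
cut edges (S→T): {(1,0), (7,0), (7,2), (8,0)} total cap 25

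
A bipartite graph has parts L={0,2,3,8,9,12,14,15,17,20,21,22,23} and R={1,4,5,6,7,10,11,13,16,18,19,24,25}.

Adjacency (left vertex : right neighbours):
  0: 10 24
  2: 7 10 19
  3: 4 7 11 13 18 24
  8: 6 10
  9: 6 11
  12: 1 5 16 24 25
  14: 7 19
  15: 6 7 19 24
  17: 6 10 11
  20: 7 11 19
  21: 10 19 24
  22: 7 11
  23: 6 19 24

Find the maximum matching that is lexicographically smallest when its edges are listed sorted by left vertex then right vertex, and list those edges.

|M| = 8 (so the lex-smallest maximum matching has 8 edges)
process left vertices in ascending order; for each, take the smallest-labelled available neighbour that still permits 8 edges overall, or leave it unmatched if none does
lex-smallest matching: {0-10, 2-7, 3-4, 8-6, 9-11, 12-1, 14-19, 15-24}

Lex-smallest maximum matching: {(0,10), (2,7), (3,4), (8,6), (9,11), (12,1), (14,19), (15,24)}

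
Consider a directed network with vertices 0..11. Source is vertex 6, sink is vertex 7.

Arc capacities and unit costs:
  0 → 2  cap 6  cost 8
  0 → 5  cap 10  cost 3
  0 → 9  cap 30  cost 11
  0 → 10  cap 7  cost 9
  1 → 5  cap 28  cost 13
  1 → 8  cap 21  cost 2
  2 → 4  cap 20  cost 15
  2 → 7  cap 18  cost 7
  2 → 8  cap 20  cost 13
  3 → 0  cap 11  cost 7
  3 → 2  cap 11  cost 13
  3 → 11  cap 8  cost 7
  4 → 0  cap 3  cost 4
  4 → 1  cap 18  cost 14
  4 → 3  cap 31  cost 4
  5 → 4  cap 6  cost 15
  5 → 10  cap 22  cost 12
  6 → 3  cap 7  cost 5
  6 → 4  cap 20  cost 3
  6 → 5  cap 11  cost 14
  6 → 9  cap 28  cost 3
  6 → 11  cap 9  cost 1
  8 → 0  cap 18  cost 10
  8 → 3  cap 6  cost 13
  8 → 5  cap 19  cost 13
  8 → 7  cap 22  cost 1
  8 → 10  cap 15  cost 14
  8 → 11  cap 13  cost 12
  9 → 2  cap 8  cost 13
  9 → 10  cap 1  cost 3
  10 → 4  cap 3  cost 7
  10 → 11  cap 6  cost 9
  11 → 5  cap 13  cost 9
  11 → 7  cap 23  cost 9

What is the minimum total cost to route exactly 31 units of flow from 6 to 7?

shortest-cost path #1: 6→11→7 push 9 @ unit cost 10 (adds 90)
shortest-cost path #2: 6→4→1→8→7 push 18 @ unit cost 20 (adds 360)
shortest-cost path #3: 6→3→11→7 push 4 @ unit cost 21 (adds 84)
total cost = 534

Minimum cost for 31 units: 534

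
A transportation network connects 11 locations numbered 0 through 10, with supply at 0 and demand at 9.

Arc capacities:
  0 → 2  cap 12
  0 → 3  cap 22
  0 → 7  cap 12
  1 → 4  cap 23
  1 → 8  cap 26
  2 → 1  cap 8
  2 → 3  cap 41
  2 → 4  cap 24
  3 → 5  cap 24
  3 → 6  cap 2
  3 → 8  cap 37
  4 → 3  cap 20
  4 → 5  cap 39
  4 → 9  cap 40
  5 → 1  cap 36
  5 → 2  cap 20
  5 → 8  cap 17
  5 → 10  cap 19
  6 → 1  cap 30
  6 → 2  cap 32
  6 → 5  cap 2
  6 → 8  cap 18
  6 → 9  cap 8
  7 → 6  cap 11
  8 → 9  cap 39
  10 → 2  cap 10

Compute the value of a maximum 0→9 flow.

augment #1: 0→2→4→9 bottleneck 12, total now 12
augment #2: 0→3→6→9 bottleneck 2, total now 14
augment #3: 0→3→8→9 bottleneck 20, total now 34
augment #4: 0→7→6→9 bottleneck 6, total now 40
augment #5: 0→7→6→8→9 bottleneck 5, total now 45

Maximum flow value: 45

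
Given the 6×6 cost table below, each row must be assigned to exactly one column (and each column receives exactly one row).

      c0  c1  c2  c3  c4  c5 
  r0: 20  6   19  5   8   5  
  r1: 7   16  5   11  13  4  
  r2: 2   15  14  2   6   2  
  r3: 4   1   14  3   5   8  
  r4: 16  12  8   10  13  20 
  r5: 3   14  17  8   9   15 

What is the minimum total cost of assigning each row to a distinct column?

Minimum assignment cost: 26

optimal assignment: row0→col4 (cost 8), row1→col5 (cost 4), row2→col3 (cost 2), row3→col1 (cost 1), row4→col2 (cost 8), row5→col0 (cost 3)
total = 8 + 4 + 2 + 1 + 8 + 3 = 26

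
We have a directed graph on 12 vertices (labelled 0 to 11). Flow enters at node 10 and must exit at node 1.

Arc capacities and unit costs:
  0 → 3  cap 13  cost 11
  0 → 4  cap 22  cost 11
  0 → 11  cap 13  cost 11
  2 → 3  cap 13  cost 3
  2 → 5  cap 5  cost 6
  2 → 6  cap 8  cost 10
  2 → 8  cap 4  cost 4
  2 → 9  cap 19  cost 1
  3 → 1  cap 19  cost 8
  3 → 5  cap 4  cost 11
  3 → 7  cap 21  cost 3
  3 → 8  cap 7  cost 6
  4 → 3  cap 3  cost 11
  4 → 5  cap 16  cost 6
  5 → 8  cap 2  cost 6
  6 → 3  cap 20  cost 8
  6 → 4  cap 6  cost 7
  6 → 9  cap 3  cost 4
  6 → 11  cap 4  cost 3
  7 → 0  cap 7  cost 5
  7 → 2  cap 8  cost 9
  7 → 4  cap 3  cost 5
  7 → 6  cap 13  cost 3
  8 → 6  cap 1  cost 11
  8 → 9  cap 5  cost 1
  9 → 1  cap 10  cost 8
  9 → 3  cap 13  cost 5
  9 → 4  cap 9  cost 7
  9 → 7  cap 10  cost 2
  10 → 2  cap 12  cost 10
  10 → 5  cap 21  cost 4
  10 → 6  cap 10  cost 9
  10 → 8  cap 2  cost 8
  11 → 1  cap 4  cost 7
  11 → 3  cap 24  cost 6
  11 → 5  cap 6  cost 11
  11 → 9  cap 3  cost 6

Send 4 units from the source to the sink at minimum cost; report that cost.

Minimum cost for 4 units: 72

shortest-cost path #1: 10→8→9→1 push 2 @ unit cost 17 (adds 34)
shortest-cost path #2: 10→2→9→1 push 2 @ unit cost 19 (adds 38)
total cost = 72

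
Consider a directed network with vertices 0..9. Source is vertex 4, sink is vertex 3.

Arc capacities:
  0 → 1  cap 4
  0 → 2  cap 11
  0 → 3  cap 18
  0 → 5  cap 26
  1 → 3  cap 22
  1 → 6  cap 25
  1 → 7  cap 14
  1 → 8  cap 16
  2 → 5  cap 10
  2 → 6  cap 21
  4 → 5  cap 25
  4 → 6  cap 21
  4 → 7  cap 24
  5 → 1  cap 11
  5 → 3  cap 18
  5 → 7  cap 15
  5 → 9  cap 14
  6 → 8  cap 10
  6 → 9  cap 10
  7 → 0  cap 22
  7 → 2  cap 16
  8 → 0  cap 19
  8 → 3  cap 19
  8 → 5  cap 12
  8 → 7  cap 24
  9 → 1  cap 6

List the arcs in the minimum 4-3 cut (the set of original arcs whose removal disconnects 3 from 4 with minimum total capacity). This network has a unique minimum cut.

augment #1: 4→5→3 push 18
augment #2: 4→5→1→3 push 7
augment #3: 4→6→8→3 push 10
augment #4: 4→7→0→3 push 18
augment #5: 4→6→9→1→3 push 6
augment #6: 4→7→0→1→3 push 4
augment #7: 4→7→2→5→1→3 push 2
max flow = 65; residual-reachable set from 4 gives S-side
cut edges (S→T): {(4,5), (4,7), (6,8), (9,1)} total cap 65

Min-cut arcs: {(4,5), (4,7), (6,8), (9,1)} (total capacity 65)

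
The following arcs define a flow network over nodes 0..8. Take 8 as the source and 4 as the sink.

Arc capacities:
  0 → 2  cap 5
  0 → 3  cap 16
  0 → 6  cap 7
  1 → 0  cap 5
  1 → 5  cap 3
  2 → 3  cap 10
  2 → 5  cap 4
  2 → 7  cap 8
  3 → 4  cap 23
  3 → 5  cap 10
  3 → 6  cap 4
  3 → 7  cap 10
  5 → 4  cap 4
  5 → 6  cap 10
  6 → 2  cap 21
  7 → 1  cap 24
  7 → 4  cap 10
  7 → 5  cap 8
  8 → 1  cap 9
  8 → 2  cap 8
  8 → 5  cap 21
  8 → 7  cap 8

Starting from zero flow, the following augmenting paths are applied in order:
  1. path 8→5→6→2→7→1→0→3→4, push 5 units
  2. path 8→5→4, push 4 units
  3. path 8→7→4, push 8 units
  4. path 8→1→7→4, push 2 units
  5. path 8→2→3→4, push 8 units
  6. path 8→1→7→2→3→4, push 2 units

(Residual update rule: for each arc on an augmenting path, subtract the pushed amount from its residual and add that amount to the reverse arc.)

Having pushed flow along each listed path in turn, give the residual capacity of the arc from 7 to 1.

after path 1 (8→5→6→2→7→1→0→3→4, push 5): res(7,1)=19
after path 2 (8→5→4, push 4): res(7,1)=19
after path 3 (8→7→4, push 8): res(7,1)=19
after path 4 (8→1→7→4, push 2): res(7,1)=21
after path 5 (8→2→3→4, push 8): res(7,1)=21
after path 6 (8→1→7→2→3→4, push 2): res(7,1)=23

Residual capacity of (7,1): 23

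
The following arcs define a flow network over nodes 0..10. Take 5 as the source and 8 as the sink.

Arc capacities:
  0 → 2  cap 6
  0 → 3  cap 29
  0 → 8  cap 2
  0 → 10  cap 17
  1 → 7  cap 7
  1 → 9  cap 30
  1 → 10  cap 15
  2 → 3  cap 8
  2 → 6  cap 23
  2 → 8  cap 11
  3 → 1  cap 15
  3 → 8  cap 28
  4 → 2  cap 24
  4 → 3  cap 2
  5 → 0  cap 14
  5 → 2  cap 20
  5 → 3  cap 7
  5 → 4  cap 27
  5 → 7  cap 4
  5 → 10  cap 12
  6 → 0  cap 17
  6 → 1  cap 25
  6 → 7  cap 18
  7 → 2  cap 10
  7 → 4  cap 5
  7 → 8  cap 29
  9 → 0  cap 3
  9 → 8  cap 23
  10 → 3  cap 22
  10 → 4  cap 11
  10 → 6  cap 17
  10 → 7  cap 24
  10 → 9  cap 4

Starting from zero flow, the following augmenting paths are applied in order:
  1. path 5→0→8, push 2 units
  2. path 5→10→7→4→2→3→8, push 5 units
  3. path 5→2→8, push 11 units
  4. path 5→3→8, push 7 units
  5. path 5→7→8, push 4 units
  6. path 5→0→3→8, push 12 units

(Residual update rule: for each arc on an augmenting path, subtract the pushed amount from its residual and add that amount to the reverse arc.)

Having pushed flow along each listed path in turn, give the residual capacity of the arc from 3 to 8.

Residual capacity of (3,8): 4

after path 1 (5→0→8, push 2): res(3,8)=28
after path 2 (5→10→7→4→2→3→8, push 5): res(3,8)=23
after path 3 (5→2→8, push 11): res(3,8)=23
after path 4 (5→3→8, push 7): res(3,8)=16
after path 5 (5→7→8, push 4): res(3,8)=16
after path 6 (5→0→3→8, push 12): res(3,8)=4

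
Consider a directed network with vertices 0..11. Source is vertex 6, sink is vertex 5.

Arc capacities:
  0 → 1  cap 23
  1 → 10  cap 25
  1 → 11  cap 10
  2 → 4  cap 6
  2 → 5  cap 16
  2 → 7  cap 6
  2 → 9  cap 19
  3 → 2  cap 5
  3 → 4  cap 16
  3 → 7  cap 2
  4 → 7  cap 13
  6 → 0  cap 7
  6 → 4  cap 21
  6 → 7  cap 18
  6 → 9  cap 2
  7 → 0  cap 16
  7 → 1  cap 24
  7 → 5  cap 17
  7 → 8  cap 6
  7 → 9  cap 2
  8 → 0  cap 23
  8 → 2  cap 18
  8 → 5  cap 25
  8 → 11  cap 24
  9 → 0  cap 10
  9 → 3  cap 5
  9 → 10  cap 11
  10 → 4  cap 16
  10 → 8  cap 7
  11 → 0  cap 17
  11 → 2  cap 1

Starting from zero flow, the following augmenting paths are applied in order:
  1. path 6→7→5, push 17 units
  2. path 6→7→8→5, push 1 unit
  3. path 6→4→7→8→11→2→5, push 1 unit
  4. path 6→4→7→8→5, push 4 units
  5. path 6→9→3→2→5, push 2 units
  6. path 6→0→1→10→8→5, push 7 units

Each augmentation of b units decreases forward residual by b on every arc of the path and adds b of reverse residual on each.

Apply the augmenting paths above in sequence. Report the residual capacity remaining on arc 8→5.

Residual capacity of (8,5): 13

after path 1 (6→7→5, push 17): res(8,5)=25
after path 2 (6→7→8→5, push 1): res(8,5)=24
after path 3 (6→4→7→8→11→2→5, push 1): res(8,5)=24
after path 4 (6→4→7→8→5, push 4): res(8,5)=20
after path 5 (6→9→3→2→5, push 2): res(8,5)=20
after path 6 (6→0→1→10→8→5, push 7): res(8,5)=13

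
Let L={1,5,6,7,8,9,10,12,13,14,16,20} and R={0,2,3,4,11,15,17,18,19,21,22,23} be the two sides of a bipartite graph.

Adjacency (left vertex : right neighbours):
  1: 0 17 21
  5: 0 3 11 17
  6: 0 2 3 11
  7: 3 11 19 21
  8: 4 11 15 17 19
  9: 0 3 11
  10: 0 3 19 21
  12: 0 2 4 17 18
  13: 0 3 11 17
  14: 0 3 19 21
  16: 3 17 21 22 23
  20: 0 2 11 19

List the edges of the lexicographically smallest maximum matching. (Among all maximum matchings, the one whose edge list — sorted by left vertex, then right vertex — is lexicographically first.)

|M| = 10 (so the lex-smallest maximum matching has 10 edges)
process left vertices in ascending order; for each, take the smallest-labelled available neighbour that still permits 10 edges overall, or leave it unmatched if none does
lex-smallest matching: {1-0, 5-3, 6-2, 7-11, 8-4, 10-19, 12-18, 13-17, 14-21, 16-22}

Lex-smallest maximum matching: {(1,0), (5,3), (6,2), (7,11), (8,4), (10,19), (12,18), (13,17), (14,21), (16,22)}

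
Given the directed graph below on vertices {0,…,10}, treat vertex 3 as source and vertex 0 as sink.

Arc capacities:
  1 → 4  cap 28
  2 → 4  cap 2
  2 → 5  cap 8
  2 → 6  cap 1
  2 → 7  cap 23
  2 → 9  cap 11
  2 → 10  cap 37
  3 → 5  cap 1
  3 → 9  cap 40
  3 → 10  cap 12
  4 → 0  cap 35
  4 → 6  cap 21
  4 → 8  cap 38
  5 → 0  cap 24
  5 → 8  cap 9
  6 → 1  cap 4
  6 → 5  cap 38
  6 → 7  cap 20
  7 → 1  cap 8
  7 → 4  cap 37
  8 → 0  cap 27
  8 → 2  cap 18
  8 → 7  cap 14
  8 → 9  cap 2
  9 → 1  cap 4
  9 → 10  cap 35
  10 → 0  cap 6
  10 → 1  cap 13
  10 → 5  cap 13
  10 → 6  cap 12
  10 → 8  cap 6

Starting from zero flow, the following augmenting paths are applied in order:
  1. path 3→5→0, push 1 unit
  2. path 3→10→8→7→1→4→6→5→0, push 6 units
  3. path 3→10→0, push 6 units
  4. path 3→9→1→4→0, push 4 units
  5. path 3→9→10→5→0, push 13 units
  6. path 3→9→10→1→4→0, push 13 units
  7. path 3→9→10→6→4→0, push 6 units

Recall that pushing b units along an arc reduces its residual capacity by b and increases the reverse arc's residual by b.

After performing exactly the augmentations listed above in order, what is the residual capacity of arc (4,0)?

after path 1 (3→5→0, push 1): res(4,0)=35
after path 2 (3→10→8→7→1→4→6→5→0, push 6): res(4,0)=35
after path 3 (3→10→0, push 6): res(4,0)=35
after path 4 (3→9→1→4→0, push 4): res(4,0)=31
after path 5 (3→9→10→5→0, push 13): res(4,0)=31
after path 6 (3→9→10→1→4→0, push 13): res(4,0)=18
after path 7 (3→9→10→6→4→0, push 6): res(4,0)=12

Residual capacity of (4,0): 12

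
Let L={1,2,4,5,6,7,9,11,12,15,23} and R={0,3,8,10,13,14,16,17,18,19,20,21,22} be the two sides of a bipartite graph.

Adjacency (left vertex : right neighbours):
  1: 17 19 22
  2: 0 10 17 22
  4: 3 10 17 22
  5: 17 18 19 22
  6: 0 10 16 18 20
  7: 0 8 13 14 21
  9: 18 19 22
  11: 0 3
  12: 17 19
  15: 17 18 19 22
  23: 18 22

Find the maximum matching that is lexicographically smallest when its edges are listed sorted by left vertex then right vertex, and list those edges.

Lex-smallest maximum matching: {(1,17), (2,0), (4,10), (5,18), (6,16), (7,8), (9,19), (11,3), (15,22)}

|M| = 9 (so the lex-smallest maximum matching has 9 edges)
process left vertices in ascending order; for each, take the smallest-labelled available neighbour that still permits 9 edges overall, or leave it unmatched if none does
lex-smallest matching: {1-17, 2-0, 4-10, 5-18, 6-16, 7-8, 9-19, 11-3, 15-22}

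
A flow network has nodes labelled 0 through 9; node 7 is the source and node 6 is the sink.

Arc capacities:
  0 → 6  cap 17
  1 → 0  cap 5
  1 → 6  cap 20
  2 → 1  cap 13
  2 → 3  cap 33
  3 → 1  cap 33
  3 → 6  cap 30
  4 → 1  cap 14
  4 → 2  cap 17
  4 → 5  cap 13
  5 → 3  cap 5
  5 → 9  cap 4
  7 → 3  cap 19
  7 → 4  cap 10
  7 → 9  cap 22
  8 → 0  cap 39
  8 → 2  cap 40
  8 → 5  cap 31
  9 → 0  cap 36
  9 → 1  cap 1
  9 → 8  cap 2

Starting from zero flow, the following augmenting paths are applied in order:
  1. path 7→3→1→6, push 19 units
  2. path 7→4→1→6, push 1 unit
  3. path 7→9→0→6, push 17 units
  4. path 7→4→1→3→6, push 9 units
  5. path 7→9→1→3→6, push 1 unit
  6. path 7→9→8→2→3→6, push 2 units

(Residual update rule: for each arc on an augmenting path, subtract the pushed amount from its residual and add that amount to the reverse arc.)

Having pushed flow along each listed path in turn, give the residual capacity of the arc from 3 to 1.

Residual capacity of (3,1): 24

after path 1 (7→3→1→6, push 19): res(3,1)=14
after path 2 (7→4→1→6, push 1): res(3,1)=14
after path 3 (7→9→0→6, push 17): res(3,1)=14
after path 4 (7→4→1→3→6, push 9): res(3,1)=23
after path 5 (7→9→1→3→6, push 1): res(3,1)=24
after path 6 (7→9→8→2→3→6, push 2): res(3,1)=24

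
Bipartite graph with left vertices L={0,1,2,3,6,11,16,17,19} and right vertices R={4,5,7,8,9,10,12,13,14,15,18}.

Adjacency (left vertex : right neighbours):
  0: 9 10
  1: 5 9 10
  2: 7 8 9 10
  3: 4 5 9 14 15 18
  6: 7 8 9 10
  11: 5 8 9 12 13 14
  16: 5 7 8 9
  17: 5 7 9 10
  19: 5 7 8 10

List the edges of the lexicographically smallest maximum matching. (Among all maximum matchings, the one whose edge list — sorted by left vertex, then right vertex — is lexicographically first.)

|M| = 7 (so the lex-smallest maximum matching has 7 edges)
process left vertices in ascending order; for each, take the smallest-labelled available neighbour that still permits 7 edges overall, or leave it unmatched if none does
lex-smallest matching: {0-9, 1-5, 2-7, 3-4, 6-8, 11-12, 17-10}

Lex-smallest maximum matching: {(0,9), (1,5), (2,7), (3,4), (6,8), (11,12), (17,10)}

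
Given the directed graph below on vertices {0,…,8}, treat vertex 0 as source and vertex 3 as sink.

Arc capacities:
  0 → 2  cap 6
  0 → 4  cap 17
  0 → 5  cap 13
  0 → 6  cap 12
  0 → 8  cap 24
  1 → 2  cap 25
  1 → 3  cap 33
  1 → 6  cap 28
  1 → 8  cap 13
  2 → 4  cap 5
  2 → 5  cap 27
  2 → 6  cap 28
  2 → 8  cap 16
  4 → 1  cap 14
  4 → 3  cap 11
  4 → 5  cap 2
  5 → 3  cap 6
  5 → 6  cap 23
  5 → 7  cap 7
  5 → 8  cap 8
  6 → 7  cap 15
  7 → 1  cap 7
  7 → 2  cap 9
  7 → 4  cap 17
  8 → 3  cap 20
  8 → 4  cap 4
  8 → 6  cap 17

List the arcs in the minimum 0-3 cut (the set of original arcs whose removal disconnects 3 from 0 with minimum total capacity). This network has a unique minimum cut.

Min-cut arcs: {(4,1), (4,3), (5,3), (7,1), (8,3)} (total capacity 58)

augment #1: 0→4→3 push 11
augment #2: 0→5→3 push 6
augment #3: 0→8→3 push 20
augment #4: 0→4→1→3 push 6
augment #5: 0→2→4→1→3 push 5
augment #6: 0→5→7→1→3 push 7
augment #7: 0→8→4→1→3 push 3
max flow = 58; residual-reachable set from 0 gives S-side
cut edges (S→T): {(4,1), (4,3), (5,3), (7,1), (8,3)} total cap 58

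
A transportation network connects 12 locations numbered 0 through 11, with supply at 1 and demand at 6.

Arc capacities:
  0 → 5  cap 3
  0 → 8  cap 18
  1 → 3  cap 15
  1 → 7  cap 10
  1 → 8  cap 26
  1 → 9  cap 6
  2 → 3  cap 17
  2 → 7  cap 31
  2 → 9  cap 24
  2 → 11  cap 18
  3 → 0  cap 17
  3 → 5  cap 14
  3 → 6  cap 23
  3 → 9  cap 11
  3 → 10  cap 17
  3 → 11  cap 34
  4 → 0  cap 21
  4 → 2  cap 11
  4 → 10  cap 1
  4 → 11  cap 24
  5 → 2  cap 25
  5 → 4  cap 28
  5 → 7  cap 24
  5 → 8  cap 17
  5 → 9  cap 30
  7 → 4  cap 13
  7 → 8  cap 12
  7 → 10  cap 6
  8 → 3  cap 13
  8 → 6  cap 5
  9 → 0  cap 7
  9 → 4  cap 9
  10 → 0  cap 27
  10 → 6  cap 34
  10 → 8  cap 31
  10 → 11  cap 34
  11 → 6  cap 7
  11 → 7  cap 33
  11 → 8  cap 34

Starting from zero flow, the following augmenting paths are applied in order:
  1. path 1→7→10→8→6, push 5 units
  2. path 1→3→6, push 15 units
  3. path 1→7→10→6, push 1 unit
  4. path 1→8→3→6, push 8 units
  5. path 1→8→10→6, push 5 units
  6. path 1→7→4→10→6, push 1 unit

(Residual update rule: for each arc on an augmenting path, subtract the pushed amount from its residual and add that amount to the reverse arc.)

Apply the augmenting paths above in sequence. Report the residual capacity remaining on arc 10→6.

Residual capacity of (10,6): 27

after path 1 (1→7→10→8→6, push 5): res(10,6)=34
after path 2 (1→3→6, push 15): res(10,6)=34
after path 3 (1→7→10→6, push 1): res(10,6)=33
after path 4 (1→8→3→6, push 8): res(10,6)=33
after path 5 (1→8→10→6, push 5): res(10,6)=28
after path 6 (1→7→4→10→6, push 1): res(10,6)=27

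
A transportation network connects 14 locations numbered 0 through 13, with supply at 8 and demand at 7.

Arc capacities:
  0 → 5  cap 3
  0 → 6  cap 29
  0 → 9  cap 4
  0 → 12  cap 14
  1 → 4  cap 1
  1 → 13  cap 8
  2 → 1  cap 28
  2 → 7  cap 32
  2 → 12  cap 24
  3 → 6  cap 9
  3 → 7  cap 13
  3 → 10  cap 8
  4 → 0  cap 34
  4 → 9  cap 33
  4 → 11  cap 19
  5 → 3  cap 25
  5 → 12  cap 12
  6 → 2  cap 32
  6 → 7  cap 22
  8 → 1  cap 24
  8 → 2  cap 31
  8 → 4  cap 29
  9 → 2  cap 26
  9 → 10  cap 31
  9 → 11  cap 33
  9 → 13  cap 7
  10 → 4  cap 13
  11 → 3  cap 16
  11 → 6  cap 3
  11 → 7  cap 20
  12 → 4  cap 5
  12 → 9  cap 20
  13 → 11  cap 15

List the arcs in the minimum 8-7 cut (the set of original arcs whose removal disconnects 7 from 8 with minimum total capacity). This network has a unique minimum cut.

Min-cut arcs: {(1,4), (1,13), (8,2), (8,4)} (total capacity 69)

augment #1: 8→2→7 push 31
augment #2: 8→4→11→7 push 19
augment #3: 8→1→13→11→7 push 1
augment #4: 8→4→0→6→7 push 10
augment #5: 8→1→4→0→6→7 push 1
augment #6: 8→1→13→11→3→7 push 7
max flow = 69; residual-reachable set from 8 gives S-side
cut edges (S→T): {(1,4), (1,13), (8,2), (8,4)} total cap 69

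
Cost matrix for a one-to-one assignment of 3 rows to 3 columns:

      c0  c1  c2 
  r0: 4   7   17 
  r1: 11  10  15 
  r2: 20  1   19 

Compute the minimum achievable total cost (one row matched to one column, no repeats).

optimal assignment: row0→col0 (cost 4), row1→col2 (cost 15), row2→col1 (cost 1)
total = 4 + 15 + 1 = 20

Minimum assignment cost: 20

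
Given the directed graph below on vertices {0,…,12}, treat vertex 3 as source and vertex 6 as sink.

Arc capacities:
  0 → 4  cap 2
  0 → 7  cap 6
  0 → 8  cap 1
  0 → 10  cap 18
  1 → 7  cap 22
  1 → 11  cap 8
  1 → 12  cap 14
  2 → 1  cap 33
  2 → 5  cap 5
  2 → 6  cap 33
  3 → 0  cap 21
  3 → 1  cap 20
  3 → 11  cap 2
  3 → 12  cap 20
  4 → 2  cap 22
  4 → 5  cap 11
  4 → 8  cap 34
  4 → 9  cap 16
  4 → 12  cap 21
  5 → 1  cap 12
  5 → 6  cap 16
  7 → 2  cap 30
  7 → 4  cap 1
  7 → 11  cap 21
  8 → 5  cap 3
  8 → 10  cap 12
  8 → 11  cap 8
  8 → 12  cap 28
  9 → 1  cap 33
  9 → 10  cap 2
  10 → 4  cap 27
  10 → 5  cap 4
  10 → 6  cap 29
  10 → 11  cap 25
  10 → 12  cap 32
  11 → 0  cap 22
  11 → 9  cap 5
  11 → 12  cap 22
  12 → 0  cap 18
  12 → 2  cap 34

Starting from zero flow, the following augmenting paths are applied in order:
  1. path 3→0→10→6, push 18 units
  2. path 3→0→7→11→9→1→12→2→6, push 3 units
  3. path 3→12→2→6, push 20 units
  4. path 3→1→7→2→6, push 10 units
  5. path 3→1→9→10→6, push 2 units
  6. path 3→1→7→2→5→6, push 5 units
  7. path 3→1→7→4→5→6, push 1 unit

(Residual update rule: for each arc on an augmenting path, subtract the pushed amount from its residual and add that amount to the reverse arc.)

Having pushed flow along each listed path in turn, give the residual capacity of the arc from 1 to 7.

after path 1 (3→0→10→6, push 18): res(1,7)=22
after path 2 (3→0→7→11→9→1→12→2→6, push 3): res(1,7)=22
after path 3 (3→12→2→6, push 20): res(1,7)=22
after path 4 (3→1→7→2→6, push 10): res(1,7)=12
after path 5 (3→1→9→10→6, push 2): res(1,7)=12
after path 6 (3→1→7→2→5→6, push 5): res(1,7)=7
after path 7 (3→1→7→4→5→6, push 1): res(1,7)=6

Residual capacity of (1,7): 6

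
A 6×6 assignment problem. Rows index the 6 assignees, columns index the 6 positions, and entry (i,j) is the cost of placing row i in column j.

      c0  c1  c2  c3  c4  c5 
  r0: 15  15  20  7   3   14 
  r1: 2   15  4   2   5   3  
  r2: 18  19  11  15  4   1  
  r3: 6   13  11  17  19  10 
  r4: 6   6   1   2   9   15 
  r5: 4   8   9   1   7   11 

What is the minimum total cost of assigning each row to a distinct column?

Minimum assignment cost: 21

one of 3 optimal assignments: row0→col4 (cost 3), row1→col0 (cost 2), row2→col5 (cost 1), row3→col1 (cost 13), row4→col2 (cost 1), row5→col3 (cost 1)
total = 3 + 2 + 1 + 13 + 1 + 1 = 21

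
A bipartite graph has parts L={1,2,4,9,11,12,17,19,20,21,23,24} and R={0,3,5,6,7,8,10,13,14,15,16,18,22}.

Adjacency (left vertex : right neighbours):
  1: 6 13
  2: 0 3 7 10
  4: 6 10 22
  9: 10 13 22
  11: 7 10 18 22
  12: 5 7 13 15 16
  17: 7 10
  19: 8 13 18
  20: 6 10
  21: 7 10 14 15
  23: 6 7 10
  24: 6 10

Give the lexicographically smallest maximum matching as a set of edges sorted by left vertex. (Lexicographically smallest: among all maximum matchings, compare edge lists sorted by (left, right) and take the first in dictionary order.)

Lex-smallest maximum matching: {(1,6), (2,0), (4,22), (9,13), (11,18), (12,5), (17,7), (19,8), (20,10), (21,14)}

|M| = 10 (so the lex-smallest maximum matching has 10 edges)
process left vertices in ascending order; for each, take the smallest-labelled available neighbour that still permits 10 edges overall, or leave it unmatched if none does
lex-smallest matching: {1-6, 2-0, 4-22, 9-13, 11-18, 12-5, 17-7, 19-8, 20-10, 21-14}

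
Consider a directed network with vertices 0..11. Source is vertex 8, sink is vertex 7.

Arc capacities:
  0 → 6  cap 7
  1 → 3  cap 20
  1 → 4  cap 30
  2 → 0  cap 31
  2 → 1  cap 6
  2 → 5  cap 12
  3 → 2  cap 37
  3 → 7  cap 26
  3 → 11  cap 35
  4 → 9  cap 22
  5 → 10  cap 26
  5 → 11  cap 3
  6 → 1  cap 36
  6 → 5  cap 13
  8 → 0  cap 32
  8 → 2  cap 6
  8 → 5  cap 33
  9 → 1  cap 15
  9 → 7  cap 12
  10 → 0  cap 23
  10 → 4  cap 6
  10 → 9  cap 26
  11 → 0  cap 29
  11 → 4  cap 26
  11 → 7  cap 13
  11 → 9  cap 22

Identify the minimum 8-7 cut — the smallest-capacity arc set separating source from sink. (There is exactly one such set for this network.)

Min-cut arcs: {(1,3), (5,11), (9,7)} (total capacity 35)

augment #1: 8→5→11→7 push 3
augment #2: 8→2→1→3→7 push 6
augment #3: 8→5→10→9→7 push 12
augment #4: 8→0→6→1→3→7 push 7
augment #5: 8→5→10→9→1→3→7 push 7
max flow = 35; residual-reachable set from 8 gives S-side
cut edges (S→T): {(1,3), (5,11), (9,7)} total cap 35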